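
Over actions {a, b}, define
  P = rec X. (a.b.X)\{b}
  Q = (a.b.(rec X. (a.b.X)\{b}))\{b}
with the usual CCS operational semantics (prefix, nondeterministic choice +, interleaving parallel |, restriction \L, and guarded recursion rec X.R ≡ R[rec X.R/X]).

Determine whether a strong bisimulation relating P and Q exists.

P ~ Q

P's transition system — 2 states:
  p0 = rec X. (a.b.X)\{b} has moves -a-> p1
  p1 = (b.(rec X. (a.b.X)\{b}))\{b} has moves (no moves)
Q's transition system — 2 states:
  q0 = (a.b.(rec X. (a.b.X)\{b}))\{b} has moves -a-> q1
  q1 = (b.(rec X. (a.b.X)\{b}))\{b} has moves (no moves)
Bisimilarity quotient blocks:
  B0 = {p0, q0}
  B1 = {p1, q1}
p0 ∈ B0, q0 ∈ B0 → same block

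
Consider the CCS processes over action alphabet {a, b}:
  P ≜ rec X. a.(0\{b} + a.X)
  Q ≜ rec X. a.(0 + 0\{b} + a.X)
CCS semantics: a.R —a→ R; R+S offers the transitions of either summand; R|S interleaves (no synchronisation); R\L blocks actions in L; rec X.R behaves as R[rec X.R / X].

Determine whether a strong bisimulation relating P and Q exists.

P's transition system — 2 states:
  p0 = rec X. a.(0\{b} + a.X) has moves ··a··> p1
  p1 = 0\{b} + a.(rec X. a.(0\{b} + a.X)) has moves ··a··> p0
Q's transition system — 2 states:
  q0 = rec X. a.(0 + 0\{b} + a.X) has moves ··a··> q1
  q1 = 0 + 0\{b} + a.(rec X. a.(0 + 0\{b} + a.X)) has moves ··a··> q0
Bisimilarity quotient blocks:
  B0 = {p0, p1, q0, q1}
p0 ∈ B0, q0 ∈ B0 → same block

bisimilar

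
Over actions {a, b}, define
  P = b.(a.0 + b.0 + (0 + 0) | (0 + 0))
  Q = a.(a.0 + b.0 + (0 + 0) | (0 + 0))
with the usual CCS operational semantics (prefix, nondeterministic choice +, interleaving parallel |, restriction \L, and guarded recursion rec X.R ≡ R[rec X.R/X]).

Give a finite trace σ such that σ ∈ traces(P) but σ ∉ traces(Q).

b

Reachable graph of P (3 states):
  u0 = b.(a.0 + b.0 + (0 + 0) | (0 + 0)) → -b-> u1
  u1 = a.0 + b.0 + (0 + 0) | (0 + 0) → -a-> u2, -b-> u2
  u2 = 0 → (no moves)
Reachable graph of Q (3 states):
  v0 = a.(a.0 + b.0 + (0 + 0) | (0 + 0)) → -a-> v1
  v1 = a.0 + b.0 + (0 + 0) | (0 + 0) → -a-> v2, -b-> v2
  v2 = 0 → (no moves)
Trace ⟨b⟩ through P, begin at {u0}:
  after b @ step 1: {u1}
  — P admits the full trace.
Trace ⟨b⟩ through Q, begin at {v0}:
  after b @ step 1: no successor for Q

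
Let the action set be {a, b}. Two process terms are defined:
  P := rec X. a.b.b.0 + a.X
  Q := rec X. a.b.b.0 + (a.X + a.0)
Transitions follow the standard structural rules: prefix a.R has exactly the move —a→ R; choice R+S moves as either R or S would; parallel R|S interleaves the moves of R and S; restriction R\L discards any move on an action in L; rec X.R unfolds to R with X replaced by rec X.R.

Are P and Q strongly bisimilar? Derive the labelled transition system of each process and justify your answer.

Reachable graph of P (4 states):
  m0 = rec X. a.b.b.0 + a.X | =a=> m0, =a=> m1
  m1 = b.b.0 | =b=> m2
  m2 = b.0 | =b=> m3
  m3 = 0 | stopped
Reachable graph of Q (4 states):
  n0 = rec X. a.b.b.0 + (a.X + a.0) | =a=> n0, =a=> n1, =a=> n2
  n1 = 0 | stopped
  n2 = b.b.0 | =b=> n3
  n3 = b.0 | =b=> n1
Coarsest stable partition (strong bisimilarity classes):
  B0 = {m0}
  B1 = {m1, n2}
  B2 = {m2, n3}
  B3 = {m3, n1}
  B4 = {n0}
m0 ∈ B0, n0 ∈ B4 → different blocks

not bisimilar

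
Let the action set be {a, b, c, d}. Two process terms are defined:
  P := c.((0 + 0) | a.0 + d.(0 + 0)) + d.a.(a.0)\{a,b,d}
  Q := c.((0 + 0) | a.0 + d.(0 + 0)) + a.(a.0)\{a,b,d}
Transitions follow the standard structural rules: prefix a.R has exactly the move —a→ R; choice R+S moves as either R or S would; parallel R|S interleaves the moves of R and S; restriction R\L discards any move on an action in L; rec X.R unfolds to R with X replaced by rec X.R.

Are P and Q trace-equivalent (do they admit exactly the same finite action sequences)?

traces(P) ≠ traces(Q) — witness ⟨d⟩

P's transition system — 6 states:
  p0 = c.((0 + 0) | a.0 + d.(0 + 0)) + d.a.(a.0)\{a,b,d} has moves —c→ p1, —d→ p2
  p1 = (0 + 0) | a.0 + d.(0 + 0) has moves —a→ p3, —d→ p4
  p2 = a.(a.0)\{a,b,d} has moves —a→ p5
  p3 = (0 + 0) | 0 has moves (no moves)
  p4 = 0 + 0 has moves (no moves)
  p5 = (a.0)\{a,b,d} has moves (no moves)
Q's transition system — 5 states:
  q0 = c.((0 + 0) | a.0 + d.(0 + 0)) + a.(a.0)\{a,b,d} has moves —a→ q1, —c→ q2
  q1 = (a.0)\{a,b,d} has moves (no moves)
  q2 = (0 + 0) | a.0 + d.(0 + 0) has moves —a→ q3, —d→ q4
  q3 = (0 + 0) | 0 has moves (no moves)
  q4 = 0 + 0 has moves (no moves)
Trace ⟨d⟩ through P, begin at {p0}:
  after d @ step 1: {p2}
  P completes σ.
Trace ⟨d⟩ through Q, begin at {q0}:
  after d @ step 1: ∅ (Q stuck)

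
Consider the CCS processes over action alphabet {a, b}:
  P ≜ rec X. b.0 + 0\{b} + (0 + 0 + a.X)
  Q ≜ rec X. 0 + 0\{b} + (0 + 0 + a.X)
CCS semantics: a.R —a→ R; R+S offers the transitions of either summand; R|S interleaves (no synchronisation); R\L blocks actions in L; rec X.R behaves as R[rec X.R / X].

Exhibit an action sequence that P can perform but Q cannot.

Reachable graph of P (2 states):
  s0 = rec X. b.0 + 0\{b} + (0 + 0 + a.X) → =a=> s0, =b=> s1
  s1 = 0 → ·
Reachable graph of Q (1 states):
  t0 = rec X. 0 + 0\{b} + (0 + 0 + a.X) → =a=> t0
Run σ = ⟨b⟩ on P: start {s0}
  step 1 (b): {s1}
  — P admits the full trace.
Run σ = ⟨b⟩ on Q: start {t0}
  step 1 (b): no successor for Q

b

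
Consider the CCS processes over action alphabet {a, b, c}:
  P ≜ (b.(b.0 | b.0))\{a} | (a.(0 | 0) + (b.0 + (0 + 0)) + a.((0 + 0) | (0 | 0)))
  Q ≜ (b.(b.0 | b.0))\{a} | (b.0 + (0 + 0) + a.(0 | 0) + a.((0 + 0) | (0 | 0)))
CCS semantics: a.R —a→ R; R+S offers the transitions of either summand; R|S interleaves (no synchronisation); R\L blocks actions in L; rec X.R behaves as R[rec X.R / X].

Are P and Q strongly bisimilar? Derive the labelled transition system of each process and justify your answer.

bisimilar

P's transition system — 20 states:
  s0 = (b.(b.0 | b.0))\{a} | (a.(0 | 0) + (b.0 + (0 + 0)) + a.((0 + 0) | (0 | 0))) | -a-> s1, -a-> s2, -b-> s3, -b-> s4
  s1 = (b.(b.0 | b.0))\{a} | ((0 + 0) | (0 | 0)) | -b-> s5
  s2 = (b.(b.0 | b.0))\{a} | (0 | 0) | -b-> s6
  s3 = (b.(b.0 | b.0))\{a} | 0 | -b-> s7
  s4 = (b.0 | b.0)\{a} | (a.(0 | 0) + (b.0 + (0 + 0)) + a.((0 + 0) | (0 | 0))) | -a-> s5, -a-> s6, -b-> s7, -b-> s8, -b-> s9
  s5 = (b.0 | b.0)\{a} | ((0 + 0) | (0 | 0)) | -b-> s10, -b-> s11
  s6 = (b.0 | b.0)\{a} | (0 | 0) | -b-> s12, -b-> s13
  s7 = (b.0 | b.0)\{a} | 0 | -b-> s14, -b-> s15
  s8 = (0 | b.0)\{a} | (a.(0 | 0) + (b.0 + (0 + 0)) + a.((0 + 0) | (0 | 0))) | -a-> s10, -a-> s12, -b-> s14, -b-> s16
  s9 = (b.0 | 0)\{a} | (a.(0 | 0) + (b.0 + (0 + 0)) + a.((0 + 0) | (0 | 0))) | -a-> s11, -a-> s13, -b-> s15, -b-> s16
  s10 = (0 | b.0)\{a} | ((0 + 0) | (0 | 0)) | -b-> s17
  s11 = (b.0 | 0)\{a} | ((0 + 0) | (0 | 0)) | -b-> s17
  s12 = (0 | b.0)\{a} | (0 | 0) | -b-> s18
  s13 = (b.0 | 0)\{a} | (0 | 0) | -b-> s18
  s14 = (0 | b.0)\{a} | 0 | -b-> s19
  s15 = (b.0 | 0)\{a} | 0 | -b-> s19
  s16 = (0 | 0)\{a} | (a.(0 | 0) + (b.0 + (0 + 0)) + a.((0 + 0) | (0 | 0))) | -a-> s17, -a-> s18, -b-> s19
  s17 = (0 | 0)\{a} | ((0 + 0) | (0 | 0)) | deadlocked
  s18 = (0 | 0)\{a} | (0 | 0) | deadlocked
  s19 = (0 | 0)\{a} | 0 | deadlocked
Q's transition system — 20 states:
  t0 = (b.(b.0 | b.0))\{a} | (b.0 + (0 + 0) + a.(0 | 0) + a.((0 + 0) | (0 | 0))) | -a-> t1, -a-> t2, -b-> t3, -b-> t4
  t1 = (b.(b.0 | b.0))\{a} | ((0 + 0) | (0 | 0)) | -b-> t5
  t2 = (b.(b.0 | b.0))\{a} | (0 | 0) | -b-> t6
  t3 = (b.(b.0 | b.0))\{a} | 0 | -b-> t7
  t4 = (b.0 | b.0)\{a} | (b.0 + (0 + 0) + a.(0 | 0) + a.((0 + 0) | (0 | 0))) | -a-> t5, -a-> t6, -b-> t7, -b-> t8, -b-> t9
  t5 = (b.0 | b.0)\{a} | ((0 + 0) | (0 | 0)) | -b-> t10, -b-> t11
  t6 = (b.0 | b.0)\{a} | (0 | 0) | -b-> t12, -b-> t13
  t7 = (b.0 | b.0)\{a} | 0 | -b-> t14, -b-> t15
  t8 = (0 | b.0)\{a} | (b.0 + (0 + 0) + a.(0 | 0) + a.((0 + 0) | (0 | 0))) | -a-> t10, -a-> t12, -b-> t14, -b-> t16
  t9 = (b.0 | 0)\{a} | (b.0 + (0 + 0) + a.(0 | 0) + a.((0 + 0) | (0 | 0))) | -a-> t11, -a-> t13, -b-> t15, -b-> t16
  t10 = (0 | b.0)\{a} | ((0 + 0) | (0 | 0)) | -b-> t17
  t11 = (b.0 | 0)\{a} | ((0 + 0) | (0 | 0)) | -b-> t17
  t12 = (0 | b.0)\{a} | (0 | 0) | -b-> t18
  t13 = (b.0 | 0)\{a} | (0 | 0) | -b-> t18
  t14 = (0 | b.0)\{a} | 0 | -b-> t19
  t15 = (b.0 | 0)\{a} | 0 | -b-> t19
  t16 = (0 | 0)\{a} | (b.0 + (0 + 0) + a.(0 | 0) + a.((0 + 0) | (0 | 0))) | -a-> t17, -a-> t18, -b-> t19
  t17 = (0 | 0)\{a} | ((0 + 0) | (0 | 0)) | deadlocked
  t18 = (0 | 0)\{a} | (0 | 0) | deadlocked
  t19 = (0 | 0)\{a} | 0 | deadlocked
Coarsest stable partition (strong bisimilarity classes):
  B0 = {s0, t0}
  B1 = {s1, s2, s3, t1, t2, t3}
  B2 = {s5, s6, s7, t5, t6, t7}
  B3 = {s10, s11, s12, s13, s14, s15, t10, t11, t12, t13, t14, t15}
  B4 = {s17, s18, s19, t17, t18, t19}
  B5 = {s4, t4}
  B6 = {s8, s9, t8, t9}
  B7 = {s16, t16}
s0 ∈ B0, t0 ∈ B0 → same block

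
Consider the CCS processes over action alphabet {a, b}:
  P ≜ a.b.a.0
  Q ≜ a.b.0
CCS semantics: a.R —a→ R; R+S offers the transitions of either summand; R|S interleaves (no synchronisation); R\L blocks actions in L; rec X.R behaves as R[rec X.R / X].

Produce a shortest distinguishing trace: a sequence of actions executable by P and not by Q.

aba

P's transition system — 4 states:
  u0 = a.b.a.0 ⊢ --a--▸ u1
  u1 = b.a.0 ⊢ --b--▸ u2
  u2 = a.0 ⊢ --a--▸ u3
  u3 = 0 ⊢ (no moves)
Q's transition system — 3 states:
  v0 = a.b.0 ⊢ --a--▸ v1
  v1 = b.0 ⊢ --b--▸ v2
  v2 = 0 ⊢ (no moves)
Trace ⟨aba⟩ through P, begin at {u0}:
  step 1 (a): {u1}
  step 2 (b): {u2}
  step 3 (a): {u3}
  — P admits the full trace.
Trace ⟨aba⟩ through Q, begin at {v0}:
  step 1 (a): {v1}
  step 2 (b): {v2}
  step 3 (a): ∅  — Q cannot continue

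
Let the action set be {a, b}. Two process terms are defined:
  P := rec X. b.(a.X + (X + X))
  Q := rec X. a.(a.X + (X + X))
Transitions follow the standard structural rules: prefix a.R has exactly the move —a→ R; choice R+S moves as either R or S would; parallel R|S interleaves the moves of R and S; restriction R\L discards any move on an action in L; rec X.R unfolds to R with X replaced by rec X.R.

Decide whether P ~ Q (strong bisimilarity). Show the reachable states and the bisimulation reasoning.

not bisimilar

Reachable graph of P (2 states):
  m0 = rec X. b.(a.X + (X + X)) :: -b-> m1
  m1 = a.(rec X. b.(a.X + (X + X))) + ((rec X. b.(a.X + (X + X))) + (rec X. b.(a.X + (X + X)))) :: -a-> m0, -b-> m1
Reachable graph of Q (2 states):
  n0 = rec X. a.(a.X + (X + X)) :: -a-> n1
  n1 = a.(rec X. a.(a.X + (X + X))) + ((rec X. a.(a.X + (X + X))) + (rec X. a.(a.X + (X + X)))) :: -a-> n0, -a-> n1
Partition-refinement fixed point:
  B0 = {m0}
  B1 = {m1}
  B2 = {n0, n1}
m0 ∈ B0, n0 ∈ B2 → different blocks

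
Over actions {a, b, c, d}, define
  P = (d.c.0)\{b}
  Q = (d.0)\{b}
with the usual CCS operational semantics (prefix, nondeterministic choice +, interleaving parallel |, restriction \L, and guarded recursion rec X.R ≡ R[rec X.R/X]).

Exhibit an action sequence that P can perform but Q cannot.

dc

P's transition system — 3 states:
  p0 = (d.c.0)\{b} :: —d→ p1
  p1 = (c.0)\{b} :: —c→ p2
  p2 = 0\{b} :: ·
Q's transition system — 2 states:
  q0 = (d.0)\{b} :: —d→ q1
  q1 = 0\{b} :: ·
Trace ⟨dc⟩ through P, begin at {p0}:
  step 1 (d): {p1}
  step 2 (c): {p2}
  ✓ P
Trace ⟨dc⟩ through Q, begin at {q0}:
  step 1 (d): {q1}
  step 2 (c): ∅  — Q cannot continue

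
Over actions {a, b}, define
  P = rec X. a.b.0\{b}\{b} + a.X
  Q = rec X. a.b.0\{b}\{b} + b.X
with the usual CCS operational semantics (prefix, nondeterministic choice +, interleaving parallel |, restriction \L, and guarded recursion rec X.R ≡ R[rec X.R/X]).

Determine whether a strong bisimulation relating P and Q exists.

not bisimilar

LTS(P): 3 reachable states
  u0 = rec X. a.b.0\{b}\{b} + a.X :: —a→ u0, —a→ u1
  u1 = b.0\{b}\{b} :: —b→ u2
  u2 = 0\{b}\{b} :: (no moves)
LTS(Q): 3 reachable states
  v0 = rec X. a.b.0\{b}\{b} + b.X :: —a→ v1, —b→ v0
  v1 = b.0\{b}\{b} :: —b→ v2
  v2 = 0\{b}\{b} :: (no moves)
Coarsest stable partition (strong bisimilarity classes):
  B0 = {u0}
  B1 = {u1, v1}
  B2 = {u2, v2}
  B3 = {v0}
u0 ∈ B0, v0 ∈ B3 → different blocks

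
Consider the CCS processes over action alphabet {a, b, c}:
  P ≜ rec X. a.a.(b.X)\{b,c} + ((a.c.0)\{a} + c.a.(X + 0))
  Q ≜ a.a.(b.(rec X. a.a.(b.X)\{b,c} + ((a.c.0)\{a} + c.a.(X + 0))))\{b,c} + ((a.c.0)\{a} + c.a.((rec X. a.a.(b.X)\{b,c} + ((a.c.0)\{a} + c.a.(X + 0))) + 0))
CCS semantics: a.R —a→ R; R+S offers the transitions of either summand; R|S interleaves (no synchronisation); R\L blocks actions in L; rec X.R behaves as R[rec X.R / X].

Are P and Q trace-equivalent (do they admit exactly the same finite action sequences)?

Reachable graph of P (5 states):
  p0 = rec X. a.a.(b.X)\{b,c} + ((a.c.0)\{a} + c.a.(X + 0)) | =a=> p1, =c=> p2
  p1 = a.(b.(rec X. a.a.(b.X)\{b,c} + ((a.c.0)\{a} + c.a.(X + 0))))\{b,c} | =a=> p3
  p2 = a.((rec X. a.a.(b.X)\{b,c} + ((a.c.0)\{a} + c.a.(X + 0))) + 0) | =a=> p4
  p3 = (b.(rec X. a.a.(b.X)\{b,c} + ((a.c.0)\{a} + c.a.(X + 0))))\{b,c} | deadlocked
  p4 = (rec X. a.a.(b.X)\{b,c} + ((a.c.0)\{a} + c.a.(X + 0))) + 0 | =a=> p1, =c=> p2
Reachable graph of Q (5 states):
  q0 = a.a.(b.(rec X. a.a.(b.X)\{b,c} + ((a.c.0)\{a} + c.a.(X + 0))))\{b,c} + ((a.c.0)\{a} + c.a.((rec X. a.a.(b.X)\{b,c} + ((a.c.0)\{a} + c.a.(X + 0))) + 0)) | =a=> q1, =c=> q2
  q1 = a.(b.(rec X. a.a.(b.X)\{b,c} + ((a.c.0)\{a} + c.a.(X + 0))))\{b,c} | =a=> q3
  q2 = a.((rec X. a.a.(b.X)\{b,c} + ((a.c.0)\{a} + c.a.(X + 0))) + 0) | =a=> q4
  q3 = (b.(rec X. a.a.(b.X)\{b,c} + ((a.c.0)\{a} + c.a.(X + 0))))\{b,c} | deadlocked
  q4 = (rec X. a.a.(b.X)\{b,c} + ((a.c.0)\{a} + c.a.(X + 0))) + 0 | =a=> q1, =c=> q2
Bisimilarity quotient blocks:
  B0 = {p0, p4, q0, q4}
  B1 = {p1, q1}
  B2 = {p3, q3}
  B3 = {p2, q2}
p0 ∈ B0, q0 ∈ B0 → same block
Bisimilar ⇒ trace-equivalent.

trace-equivalent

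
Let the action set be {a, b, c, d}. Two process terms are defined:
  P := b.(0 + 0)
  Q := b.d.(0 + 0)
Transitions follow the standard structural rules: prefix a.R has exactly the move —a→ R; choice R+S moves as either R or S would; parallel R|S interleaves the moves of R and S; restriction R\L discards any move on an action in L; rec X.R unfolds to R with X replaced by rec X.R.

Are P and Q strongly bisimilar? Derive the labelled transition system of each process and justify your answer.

P ≁ Q

Reachable graph of P (2 states):
  m0 = b.(0 + 0) → ··b··> m1
  m1 = 0 + 0 → ·
Reachable graph of Q (3 states):
  n0 = b.d.(0 + 0) → ··b··> n1
  n1 = d.(0 + 0) → ··d··> n2
  n2 = 0 + 0 → ·
Partition-refinement fixed point:
  B0 = {m0}
  B1 = {m1, n2}
  B2 = {n0}
  B3 = {n1}
m0 ∈ B0, n0 ∈ B2 → different blocks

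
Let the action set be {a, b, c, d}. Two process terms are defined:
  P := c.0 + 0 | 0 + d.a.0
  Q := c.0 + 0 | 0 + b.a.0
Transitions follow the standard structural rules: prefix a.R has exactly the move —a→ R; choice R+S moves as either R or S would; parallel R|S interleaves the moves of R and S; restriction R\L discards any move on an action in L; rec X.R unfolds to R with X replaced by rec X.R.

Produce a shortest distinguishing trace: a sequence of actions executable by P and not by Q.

P's transition system — 3 states:
  u0 = c.0 + 0 | 0 + d.a.0 :: =c=> u1, =d=> u2
  u1 = 0 :: deadlocked
  u2 = a.0 :: =a=> u1
Q's transition system — 3 states:
  v0 = c.0 + 0 | 0 + b.a.0 :: =b=> v1, =c=> v2
  v1 = a.0 :: =a=> v2
  v2 = 0 :: deadlocked
Trace ⟨d⟩ through P, begin at {u0}:
  after d @ step 1: {u2}
  P completes σ.
Trace ⟨d⟩ through Q, begin at {v0}:
  after d @ step 1: ∅ (Q stuck)

d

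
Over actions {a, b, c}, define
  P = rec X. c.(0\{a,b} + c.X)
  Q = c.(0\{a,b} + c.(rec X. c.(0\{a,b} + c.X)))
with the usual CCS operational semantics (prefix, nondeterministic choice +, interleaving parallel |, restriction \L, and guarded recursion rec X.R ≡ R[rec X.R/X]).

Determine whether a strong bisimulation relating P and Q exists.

P's transition system — 2 states:
  m0 = rec X. c.(0\{a,b} + c.X) :: --c--▸ m1
  m1 = 0\{a,b} + c.(rec X. c.(0\{a,b} + c.X)) :: --c--▸ m0
Q's transition system — 3 states:
  n0 = c.(0\{a,b} + c.(rec X. c.(0\{a,b} + c.X))) :: --c--▸ n1
  n1 = 0\{a,b} + c.(rec X. c.(0\{a,b} + c.X)) :: --c--▸ n2
  n2 = rec X. c.(0\{a,b} + c.X) :: --c--▸ n1
Bisimilarity quotient blocks:
  B0 = {m0, m1, n0, n1, n2}
m0 ∈ B0, n0 ∈ B0 → same block

YES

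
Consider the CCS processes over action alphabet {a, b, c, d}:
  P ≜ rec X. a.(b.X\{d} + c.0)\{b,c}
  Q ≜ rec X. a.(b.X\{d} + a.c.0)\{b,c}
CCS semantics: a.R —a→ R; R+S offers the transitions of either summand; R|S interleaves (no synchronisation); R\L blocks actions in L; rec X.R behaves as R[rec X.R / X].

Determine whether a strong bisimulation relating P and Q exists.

not bisimilar

P's transition system — 2 states:
  p0 = rec X. a.(b.X\{d} + c.0)\{b,c} | -a-> p1
  p1 = (b.(rec X. a.(b.X\{d} + c.0)\{b,c})\{d} + c.0)\{b,c} | ∅
Q's transition system — 3 states:
  q0 = rec X. a.(b.X\{d} + a.c.0)\{b,c} | -a-> q1
  q1 = (b.(rec X. a.(b.X\{d} + a.c.0)\{b,c})\{d} + a.c.0)\{b,c} | -a-> q2
  q2 = (c.0)\{b,c} | ∅
Coarsest stable partition (strong bisimilarity classes):
  B0 = {p0, q1}
  B1 = {p1, q2}
  B2 = {q0}
p0 ∈ B0, q0 ∈ B2 → different blocks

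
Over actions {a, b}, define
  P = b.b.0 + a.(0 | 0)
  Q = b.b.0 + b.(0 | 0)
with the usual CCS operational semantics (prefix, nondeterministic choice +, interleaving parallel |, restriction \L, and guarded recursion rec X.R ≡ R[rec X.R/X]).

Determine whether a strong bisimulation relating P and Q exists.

Reachable graph of P (4 states):
  s0 = b.b.0 + a.(0 | 0) | ··a··> s1, ··b··> s2
  s1 = 0 | 0 | stopped
  s2 = b.0 | ··b··> s3
  s3 = 0 | stopped
Reachable graph of Q (4 states):
  t0 = b.b.0 + b.(0 | 0) | ··b··> t1, ··b··> t2
  t1 = 0 | 0 | stopped
  t2 = b.0 | ··b··> t3
  t3 = 0 | stopped
Coarsest stable partition (strong bisimilarity classes):
  B0 = {s0}
  B1 = {s1, s3, t1, t3}
  B2 = {s2, t2}
  B3 = {t0}
s0 ∈ B0, t0 ∈ B3 → different blocks

NO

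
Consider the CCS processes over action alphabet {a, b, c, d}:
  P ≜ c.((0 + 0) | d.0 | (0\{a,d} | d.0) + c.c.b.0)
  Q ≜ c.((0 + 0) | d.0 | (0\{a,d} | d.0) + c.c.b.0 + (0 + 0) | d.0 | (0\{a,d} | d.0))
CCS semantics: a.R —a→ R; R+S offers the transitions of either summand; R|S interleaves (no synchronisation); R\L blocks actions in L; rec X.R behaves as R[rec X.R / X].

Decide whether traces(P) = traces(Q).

YES

LTS(P): 8 reachable states
  p0 = c.((0 + 0) | d.0 | (0\{a,d} | d.0) + c.c.b.0) | =c=> p1
  p1 = (0 + 0) | d.0 | (0\{a,d} | d.0) + c.c.b.0 | =c=> p2, =d=> p3, =d=> p4
  p2 = c.b.0 | =c=> p5
  p3 = (0 + 0) | 0 | (0\{a,d} | d.0) | =d=> p6
  p4 = (0 + 0) | d.0 | (0\{a,d} | 0) | =d=> p6
  p5 = b.0 | =b=> p7
  p6 = (0 + 0) | 0 | (0\{a,d} | 0) | stopped
  p7 = 0 | stopped
LTS(Q): 8 reachable states
  q0 = c.((0 + 0) | d.0 | (0\{a,d} | d.0) + c.c.b.0 + (0 + 0) | d.0 | (0\{a,d} | d.0)) | =c=> q1
  q1 = (0 + 0) | d.0 | (0\{a,d} | d.0) + c.c.b.0 + (0 + 0) | d.0 | (0\{a,d} | d.0) | =c=> q2, =d=> q3, =d=> q4
  q2 = c.b.0 | =c=> q5
  q3 = (0 + 0) | 0 | (0\{a,d} | d.0) | =d=> q6
  q4 = (0 + 0) | d.0 | (0\{a,d} | 0) | =d=> q6
  q5 = b.0 | =b=> q7
  q6 = (0 + 0) | 0 | (0\{a,d} | 0) | stopped
  q7 = 0 | stopped
Partition-refinement fixed point:
  B0 = {p0, q0}
  B1 = {p1, q1}
  B2 = {p2, q2}
  B3 = {p5, q5}
  B4 = {p6, p7, q6, q7}
  B5 = {p3, p4, q3, q4}
p0 ∈ B0, q0 ∈ B0 → same block
Bisimilar ⇒ trace-equivalent.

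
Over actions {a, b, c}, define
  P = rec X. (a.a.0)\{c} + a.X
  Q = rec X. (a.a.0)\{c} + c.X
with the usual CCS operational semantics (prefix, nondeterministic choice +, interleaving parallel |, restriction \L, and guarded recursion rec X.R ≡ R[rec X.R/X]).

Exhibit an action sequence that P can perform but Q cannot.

LTS(P): 3 reachable states
  m0 = rec X. (a.a.0)\{c} + a.X | ··a··> m0, ··a··> m1
  m1 = (a.0)\{c} | ··a··> m2
  m2 = 0\{c} | ·
LTS(Q): 3 reachable states
  n0 = rec X. (a.a.0)\{c} + c.X | ··a··> n1, ··c··> n0
  n1 = (a.0)\{c} | ··a··> n2
  n2 = 0\{c} | ·
Run σ = ⟨aaa⟩ on P: start {m0}
  step 1 (a): {m0, m1}
  step 2 (a): {m0, m1, m2}
  step 3 (a): {m0, m1, m2}
  — P admits the full trace.
Run σ = ⟨aaa⟩ on Q: start {n0}
  step 1 (a): {n1}
  step 2 (a): {n2}
  step 3 (a): ∅ (Q stuck)

aaa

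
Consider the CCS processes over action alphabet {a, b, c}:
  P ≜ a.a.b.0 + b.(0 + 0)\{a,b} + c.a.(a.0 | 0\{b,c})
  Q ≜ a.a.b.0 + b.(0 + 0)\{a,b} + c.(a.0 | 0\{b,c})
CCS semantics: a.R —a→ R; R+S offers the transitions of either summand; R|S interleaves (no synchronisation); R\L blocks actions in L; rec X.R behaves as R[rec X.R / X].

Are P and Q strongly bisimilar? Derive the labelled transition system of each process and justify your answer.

Reachable graph of P (8 states):
  s0 = a.a.b.0 + b.(0 + 0)\{a,b} + c.a.(a.0 | 0\{b,c}) → ··a··> s1, ··b··> s2, ··c··> s3
  s1 = a.b.0 → ··a··> s4
  s2 = (0 + 0)\{a,b} → deadlocked
  s3 = a.(a.0 | 0\{b,c}) → ··a··> s5
  s4 = b.0 → ··b··> s6
  s5 = a.0 | 0\{b,c} → ··a··> s7
  s6 = 0 → deadlocked
  s7 = 0 | 0\{b,c} → deadlocked
Reachable graph of Q (7 states):
  t0 = a.a.b.0 + b.(0 + 0)\{a,b} + c.(a.0 | 0\{b,c}) → ··a··> t1, ··b··> t2, ··c··> t3
  t1 = a.b.0 → ··a··> t4
  t2 = (0 + 0)\{a,b} → deadlocked
  t3 = a.0 | 0\{b,c} → ··a··> t5
  t4 = b.0 → ··b··> t6
  t5 = 0 | 0\{b,c} → deadlocked
  t6 = 0 → deadlocked
Coarsest stable partition (strong bisimilarity classes):
  B0 = {s0}
  B1 = {s1, t1}
  B2 = {s4, t4}
  B3 = {s2, s6, s7, t2, t5, t6}
  B4 = {s3}
  B5 = {s5, t3}
  B6 = {t0}
s0 ∈ B0, t0 ∈ B6 → different blocks

not bisimilar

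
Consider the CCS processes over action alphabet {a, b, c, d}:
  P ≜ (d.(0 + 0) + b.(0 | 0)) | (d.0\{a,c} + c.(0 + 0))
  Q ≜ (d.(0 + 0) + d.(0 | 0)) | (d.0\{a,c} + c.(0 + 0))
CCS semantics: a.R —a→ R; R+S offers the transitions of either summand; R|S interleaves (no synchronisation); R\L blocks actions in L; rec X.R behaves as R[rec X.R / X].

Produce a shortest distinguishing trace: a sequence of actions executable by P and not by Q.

P's transition system — 9 states:
  s0 = (d.(0 + 0) + b.(0 | 0)) | (d.0\{a,c} + c.(0 + 0)) ⊢ =b=> s1, =c=> s2, =d=> s3, =d=> s4
  s1 = 0 | 0 | (d.0\{a,c} + c.(0 + 0)) ⊢ =c=> s5, =d=> s6
  s2 = (d.(0 + 0) + b.(0 | 0)) | (0 + 0) ⊢ =b=> s5, =d=> s7
  s3 = (0 + 0) | (d.0\{a,c} + c.(0 + 0)) ⊢ =c=> s7, =d=> s8
  s4 = (d.(0 + 0) + b.(0 | 0)) | 0\{a,c} ⊢ =b=> s6, =d=> s8
  s5 = 0 | 0 | (0 + 0) ⊢ stopped
  s6 = 0 | 0 | 0\{a,c} ⊢ stopped
  s7 = (0 + 0) | (0 + 0) ⊢ stopped
  s8 = (0 + 0) | 0\{a,c} ⊢ stopped
Q's transition system — 9 states:
  t0 = (d.(0 + 0) + d.(0 | 0)) | (d.0\{a,c} + c.(0 + 0)) ⊢ =c=> t1, =d=> t2, =d=> t3, =d=> t4
  t1 = (d.(0 + 0) + d.(0 | 0)) | (0 + 0) ⊢ =d=> t5, =d=> t6
  t2 = (0 + 0) | (d.0\{a,c} + c.(0 + 0)) ⊢ =c=> t5, =d=> t7
  t3 = (d.(0 + 0) + d.(0 | 0)) | 0\{a,c} ⊢ =d=> t7, =d=> t8
  t4 = 0 | 0 | (d.0\{a,c} + c.(0 + 0)) ⊢ =c=> t6, =d=> t8
  t5 = (0 + 0) | (0 + 0) ⊢ stopped
  t6 = 0 | 0 | (0 + 0) ⊢ stopped
  t7 = (0 + 0) | 0\{a,c} ⊢ stopped
  t8 = 0 | 0 | 0\{a,c} ⊢ stopped
Executing b from P (initial set {s0}):
  step 1 (b): {s1}
  P completes σ.
Executing b from Q (initial set {t0}):
  step 1 (b): no successor for Q

b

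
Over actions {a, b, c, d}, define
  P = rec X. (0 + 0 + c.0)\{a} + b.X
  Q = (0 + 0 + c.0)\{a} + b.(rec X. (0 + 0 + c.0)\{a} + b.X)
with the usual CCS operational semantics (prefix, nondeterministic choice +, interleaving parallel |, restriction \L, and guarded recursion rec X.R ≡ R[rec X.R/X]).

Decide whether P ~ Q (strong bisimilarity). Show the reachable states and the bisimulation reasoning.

YES

LTS(P): 2 reachable states
  p0 = rec X. (0 + 0 + c.0)\{a} + b.X → —b→ p0, —c→ p1
  p1 = 0\{a} → ·
LTS(Q): 3 reachable states
  q0 = (0 + 0 + c.0)\{a} + b.(rec X. (0 + 0 + c.0)\{a} + b.X) → —b→ q1, —c→ q2
  q1 = rec X. (0 + 0 + c.0)\{a} + b.X → —b→ q1, —c→ q2
  q2 = 0\{a} → ·
Coarsest stable partition (strong bisimilarity classes):
  B0 = {p0, q0, q1}
  B1 = {p1, q2}
p0 ∈ B0, q0 ∈ B0 → same block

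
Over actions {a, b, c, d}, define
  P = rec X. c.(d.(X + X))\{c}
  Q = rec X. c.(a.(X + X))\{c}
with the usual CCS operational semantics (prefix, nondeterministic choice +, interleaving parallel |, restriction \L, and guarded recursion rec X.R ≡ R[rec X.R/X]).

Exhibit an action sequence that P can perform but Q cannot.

P's transition system — 3 states:
  s0 = rec X. c.(d.(X + X))\{c} ⊢ --c--▸ s1
  s1 = (d.((rec X. c.(d.(X + X))\{c}) + (rec X. c.(d.(X + X))\{c})))\{c} ⊢ --d--▸ s2
  s2 = ((rec X. c.(d.(X + X))\{c}) + (rec X. c.(d.(X + X))\{c}))\{c} ⊢ ·
Q's transition system — 3 states:
  t0 = rec X. c.(a.(X + X))\{c} ⊢ --c--▸ t1
  t1 = (a.((rec X. c.(a.(X + X))\{c}) + (rec X. c.(a.(X + X))\{c})))\{c} ⊢ --a--▸ t2
  t2 = ((rec X. c.(a.(X + X))\{c}) + (rec X. c.(a.(X + X))\{c}))\{c} ⊢ ·
Executing cd from P (initial set {s0}):
  after c @ step 1: {s1}
  after d @ step 2: {s2}
  — P admits the full trace.
Executing cd from Q (initial set {t0}):
  after c @ step 1: {t1}
  after d @ step 2: ∅ (Q stuck)

cd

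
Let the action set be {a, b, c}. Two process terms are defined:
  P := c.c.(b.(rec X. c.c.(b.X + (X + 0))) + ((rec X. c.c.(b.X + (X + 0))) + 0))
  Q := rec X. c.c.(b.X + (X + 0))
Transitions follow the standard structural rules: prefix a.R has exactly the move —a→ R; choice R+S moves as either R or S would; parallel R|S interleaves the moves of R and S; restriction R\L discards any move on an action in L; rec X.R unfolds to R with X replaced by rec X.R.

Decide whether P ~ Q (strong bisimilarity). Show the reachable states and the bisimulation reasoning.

bisimilar

P's transition system — 4 states:
  s0 = c.c.(b.(rec X. c.c.(b.X + (X + 0))) + ((rec X. c.c.(b.X + (X + 0))) + 0)) | —c→ s1
  s1 = c.(b.(rec X. c.c.(b.X + (X + 0))) + ((rec X. c.c.(b.X + (X + 0))) + 0)) | —c→ s2
  s2 = b.(rec X. c.c.(b.X + (X + 0))) + ((rec X. c.c.(b.X + (X + 0))) + 0) | —b→ s3, —c→ s1
  s3 = rec X. c.c.(b.X + (X + 0)) | —c→ s1
Q's transition system — 3 states:
  t0 = rec X. c.c.(b.X + (X + 0)) | —c→ t1
  t1 = c.(b.(rec X. c.c.(b.X + (X + 0))) + ((rec X. c.c.(b.X + (X + 0))) + 0)) | —c→ t2
  t2 = b.(rec X. c.c.(b.X + (X + 0))) + ((rec X. c.c.(b.X + (X + 0))) + 0) | —b→ t0, —c→ t1
Coarsest stable partition (strong bisimilarity classes):
  B0 = {s0, s3, t0}
  B1 = {s1, t1}
  B2 = {s2, t2}
s0 ∈ B0, t0 ∈ B0 → same block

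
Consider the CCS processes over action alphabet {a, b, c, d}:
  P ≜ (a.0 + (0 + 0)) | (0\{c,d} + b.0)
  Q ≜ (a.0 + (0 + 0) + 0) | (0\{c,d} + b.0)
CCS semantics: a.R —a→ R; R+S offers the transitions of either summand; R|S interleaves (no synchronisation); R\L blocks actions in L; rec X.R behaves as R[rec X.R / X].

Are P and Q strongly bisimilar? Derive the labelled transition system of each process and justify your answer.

P's transition system — 4 states:
  p0 = (a.0 + (0 + 0)) | (0\{c,d} + b.0) :: -a-> p1, -b-> p2
  p1 = 0 | (0\{c,d} + b.0) :: -b-> p3
  p2 = (a.0 + (0 + 0)) | 0 :: -a-> p3
  p3 = 0 | 0 :: ·
Q's transition system — 4 states:
  q0 = (a.0 + (0 + 0) + 0) | (0\{c,d} + b.0) :: -a-> q1, -b-> q2
  q1 = 0 | (0\{c,d} + b.0) :: -b-> q3
  q2 = (a.0 + (0 + 0) + 0) | 0 :: -a-> q3
  q3 = 0 | 0 :: ·
Partition-refinement fixed point:
  B0 = {p0, q0}
  B1 = {p1, q1}
  B2 = {p3, q3}
  B3 = {p2, q2}
p0 ∈ B0, q0 ∈ B0 → same block

P ~ Q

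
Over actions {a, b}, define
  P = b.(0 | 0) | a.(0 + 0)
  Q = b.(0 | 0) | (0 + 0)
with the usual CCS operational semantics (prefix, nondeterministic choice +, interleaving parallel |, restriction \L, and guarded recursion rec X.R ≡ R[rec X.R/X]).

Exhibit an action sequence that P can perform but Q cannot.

Reachable graph of P (4 states):
  m0 = b.(0 | 0) | a.(0 + 0) | -a-> m1, -b-> m2
  m1 = b.(0 | 0) | (0 + 0) | -b-> m3
  m2 = 0 | 0 | a.(0 + 0) | -a-> m3
  m3 = 0 | 0 | (0 + 0) | ∅
Reachable graph of Q (2 states):
  n0 = b.(0 | 0) | (0 + 0) | -b-> n1
  n1 = 0 | 0 | (0 + 0) | ∅
Executing a from P (initial set {m0}):
  after a @ step 1: {m1}
  P completes σ.
Executing a from Q (initial set {n0}):
  after a @ step 1: ∅ (Q stuck)

a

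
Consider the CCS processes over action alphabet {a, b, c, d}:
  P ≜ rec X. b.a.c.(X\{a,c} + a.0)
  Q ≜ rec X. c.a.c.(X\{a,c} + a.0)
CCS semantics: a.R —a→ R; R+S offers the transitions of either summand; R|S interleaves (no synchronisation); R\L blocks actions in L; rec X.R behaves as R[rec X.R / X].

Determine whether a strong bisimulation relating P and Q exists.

P ≁ Q

P's transition system — 6 states:
  p0 = rec X. b.a.c.(X\{a,c} + a.0) ⊢ =b=> p1
  p1 = a.c.((rec X. b.a.c.(X\{a,c} + a.0))\{a,c} + a.0) ⊢ =a=> p2
  p2 = c.((rec X. b.a.c.(X\{a,c} + a.0))\{a,c} + a.0) ⊢ =c=> p3
  p3 = (rec X. b.a.c.(X\{a,c} + a.0))\{a,c} + a.0 ⊢ =a=> p4, =b=> p5
  p4 = 0 ⊢ ∅
  p5 = (a.c.((rec X. b.a.c.(X\{a,c} + a.0))\{a,c} + a.0))\{a,c} ⊢ ∅
Q's transition system — 5 states:
  q0 = rec X. c.a.c.(X\{a,c} + a.0) ⊢ =c=> q1
  q1 = a.c.((rec X. c.a.c.(X\{a,c} + a.0))\{a,c} + a.0) ⊢ =a=> q2
  q2 = c.((rec X. c.a.c.(X\{a,c} + a.0))\{a,c} + a.0) ⊢ =c=> q3
  q3 = (rec X. c.a.c.(X\{a,c} + a.0))\{a,c} + a.0 ⊢ =a=> q4
  q4 = 0 ⊢ ∅
Partition-refinement fixed point:
  B0 = {p0}
  B1 = {p1}
  B2 = {p2}
  B3 = {p3}
  B4 = {p4, p5, q4}
  B5 = {q0}
  B6 = {q1}
  B7 = {q2}
  B8 = {q3}
p0 ∈ B0, q0 ∈ B5 → different blocks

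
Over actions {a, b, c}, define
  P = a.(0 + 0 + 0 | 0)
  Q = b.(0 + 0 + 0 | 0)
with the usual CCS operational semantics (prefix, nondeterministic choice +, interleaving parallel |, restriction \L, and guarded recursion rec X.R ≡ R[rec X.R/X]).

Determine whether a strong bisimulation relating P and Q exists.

not bisimilar

P's transition system — 2 states:
  p0 = a.(0 + 0 + 0 | 0) → --a--▸ p1
  p1 = 0 + 0 + 0 | 0 → (no moves)
Q's transition system — 2 states:
  q0 = b.(0 + 0 + 0 | 0) → --b--▸ q1
  q1 = 0 + 0 + 0 | 0 → (no moves)
Partition-refinement fixed point:
  B0 = {p0}
  B1 = {p1, q1}
  B2 = {q0}
p0 ∈ B0, q0 ∈ B2 → different blocks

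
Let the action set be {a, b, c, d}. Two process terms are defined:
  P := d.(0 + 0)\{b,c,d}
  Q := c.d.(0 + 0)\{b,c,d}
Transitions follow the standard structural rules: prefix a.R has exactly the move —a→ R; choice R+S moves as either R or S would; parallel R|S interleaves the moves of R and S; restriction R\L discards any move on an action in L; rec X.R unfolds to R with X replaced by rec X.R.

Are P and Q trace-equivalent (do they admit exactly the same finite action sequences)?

trace-distinct — witness ⟨d⟩

LTS(P): 2 reachable states
  u0 = d.(0 + 0)\{b,c,d} | —d→ u1
  u1 = (0 + 0)\{b,c,d} | stopped
LTS(Q): 3 reachable states
  v0 = c.d.(0 + 0)\{b,c,d} | —c→ v1
  v1 = d.(0 + 0)\{b,c,d} | —d→ v2
  v2 = (0 + 0)\{b,c,d} | stopped
Run σ = ⟨d⟩ on P: start {u0}
  step 1 (d): {u1}
  P completes σ.
Run σ = ⟨d⟩ on Q: start {v0}
  step 1 (d): no successor for Q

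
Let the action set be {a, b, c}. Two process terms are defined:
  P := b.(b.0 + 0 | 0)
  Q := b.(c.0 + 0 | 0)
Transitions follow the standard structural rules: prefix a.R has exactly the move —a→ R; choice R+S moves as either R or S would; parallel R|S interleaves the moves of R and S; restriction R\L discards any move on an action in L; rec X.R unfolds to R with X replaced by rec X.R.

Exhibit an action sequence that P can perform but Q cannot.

P's transition system — 3 states:
  s0 = b.(b.0 + 0 | 0) :: —b→ s1
  s1 = b.0 + 0 | 0 :: —b→ s2
  s2 = 0 :: deadlocked
Q's transition system — 3 states:
  t0 = b.(c.0 + 0 | 0) :: —b→ t1
  t1 = c.0 + 0 | 0 :: —c→ t2
  t2 = 0 :: deadlocked
Run σ = ⟨bb⟩ on P: start {s0}
  [1] b ⇒ {s1}
  [2] b ⇒ {s2}
  ✓ P
Run σ = ⟨bb⟩ on Q: start {t0}
  [1] b ⇒ {t1}
  [2] b ⇒ no successor for Q

bb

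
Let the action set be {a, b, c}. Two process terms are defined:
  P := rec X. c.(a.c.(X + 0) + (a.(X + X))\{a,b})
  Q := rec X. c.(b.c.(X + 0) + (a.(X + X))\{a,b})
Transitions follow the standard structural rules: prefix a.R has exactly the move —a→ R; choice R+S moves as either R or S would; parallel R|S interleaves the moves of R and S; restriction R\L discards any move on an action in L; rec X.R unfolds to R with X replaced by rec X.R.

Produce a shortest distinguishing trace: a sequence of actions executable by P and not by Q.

ca

P's transition system — 4 states:
  p0 = rec X. c.(a.c.(X + 0) + (a.(X + X))\{a,b}) :: ··c··> p1
  p1 = a.c.((rec X. c.(a.c.(X + 0) + (a.(X + X))\{a,b})) + 0) + (a.((rec X. c.(a.c.(X + 0) + (a.(X + X))\{a,b})) + (rec X. c.(a.c.(X + 0) + (a.(X + X))\{a,b}))))\{a,b} :: ··a··> p2
  p2 = c.((rec X. c.(a.c.(X + 0) + (a.(X + X))\{a,b})) + 0) :: ··c··> p3
  p3 = (rec X. c.(a.c.(X + 0) + (a.(X + X))\{a,b})) + 0 :: ··c··> p1
Q's transition system — 4 states:
  q0 = rec X. c.(b.c.(X + 0) + (a.(X + X))\{a,b}) :: ··c··> q1
  q1 = b.c.((rec X. c.(b.c.(X + 0) + (a.(X + X))\{a,b})) + 0) + (a.((rec X. c.(b.c.(X + 0) + (a.(X + X))\{a,b})) + (rec X. c.(b.c.(X + 0) + (a.(X + X))\{a,b}))))\{a,b} :: ··b··> q2
  q2 = c.((rec X. c.(b.c.(X + 0) + (a.(X + X))\{a,b})) + 0) :: ··c··> q3
  q3 = (rec X. c.(b.c.(X + 0) + (a.(X + X))\{a,b})) + 0 :: ··c··> q1
Run σ = ⟨ca⟩ on P: start {p0}
  after c @ step 1: {p1}
  after a @ step 2: {p2}
  — P admits the full trace.
Run σ = ⟨ca⟩ on Q: start {q0}
  after c @ step 1: {q1}
  after a @ step 2: ∅  — Q cannot continue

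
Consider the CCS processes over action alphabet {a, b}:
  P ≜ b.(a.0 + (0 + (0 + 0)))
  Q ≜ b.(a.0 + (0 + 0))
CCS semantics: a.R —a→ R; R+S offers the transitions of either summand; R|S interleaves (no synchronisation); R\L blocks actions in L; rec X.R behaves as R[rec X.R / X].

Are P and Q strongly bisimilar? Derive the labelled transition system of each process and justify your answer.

P ~ Q

P's transition system — 3 states:
  m0 = b.(a.0 + (0 + (0 + 0))) has moves --b--▸ m1
  m1 = a.0 + (0 + (0 + 0)) has moves --a--▸ m2
  m2 = 0 has moves ·
Q's transition system — 3 states:
  n0 = b.(a.0 + (0 + 0)) has moves --b--▸ n1
  n1 = a.0 + (0 + 0) has moves --a--▸ n2
  n2 = 0 has moves ·
Coarsest stable partition (strong bisimilarity classes):
  B0 = {m0, n0}
  B1 = {m1, n1}
  B2 = {m2, n2}
m0 ∈ B0, n0 ∈ B0 → same block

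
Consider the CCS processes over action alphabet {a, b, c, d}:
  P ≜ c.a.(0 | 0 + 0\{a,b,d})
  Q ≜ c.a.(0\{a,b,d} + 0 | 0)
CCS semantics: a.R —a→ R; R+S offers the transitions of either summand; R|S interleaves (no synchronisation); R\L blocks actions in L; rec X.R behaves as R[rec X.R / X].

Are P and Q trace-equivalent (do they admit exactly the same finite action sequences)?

P's transition system — 3 states:
  u0 = c.a.(0 | 0 + 0\{a,b,d}) has moves -c-> u1
  u1 = a.(0 | 0 + 0\{a,b,d}) has moves -a-> u2
  u2 = 0 | 0 + 0\{a,b,d} has moves ·
Q's transition system — 3 states:
  v0 = c.a.(0\{a,b,d} + 0 | 0) has moves -c-> v1
  v1 = a.(0\{a,b,d} + 0 | 0) has moves -a-> v2
  v2 = 0\{a,b,d} + 0 | 0 has moves ·
Bisimilarity quotient blocks:
  B0 = {u0, v0}
  B1 = {u1, v1}
  B2 = {u2, v2}
u0 ∈ B0, v0 ∈ B0 → same block
Bisimilar ⇒ trace-equivalent.

traces(P) = traces(Q)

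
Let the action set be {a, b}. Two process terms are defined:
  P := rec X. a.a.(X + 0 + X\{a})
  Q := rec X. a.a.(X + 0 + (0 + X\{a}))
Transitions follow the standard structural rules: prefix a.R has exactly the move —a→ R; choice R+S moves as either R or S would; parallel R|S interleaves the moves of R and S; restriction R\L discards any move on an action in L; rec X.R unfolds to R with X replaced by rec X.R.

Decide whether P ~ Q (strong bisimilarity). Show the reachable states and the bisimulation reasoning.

bisimilar

Reachable graph of P (3 states):
  u0 = rec X. a.a.(X + 0 + X\{a}) :: --a--▸ u1
  u1 = a.((rec X. a.a.(X + 0 + X\{a})) + 0 + (rec X. a.a.(X + 0 + X\{a}))\{a}) :: --a--▸ u2
  u2 = (rec X. a.a.(X + 0 + X\{a})) + 0 + (rec X. a.a.(X + 0 + X\{a}))\{a} :: --a--▸ u1
Reachable graph of Q (3 states):
  v0 = rec X. a.a.(X + 0 + (0 + X\{a})) :: --a--▸ v1
  v1 = a.((rec X. a.a.(X + 0 + (0 + X\{a}))) + 0 + (0 + (rec X. a.a.(X + 0 + (0 + X\{a})))\{a})) :: --a--▸ v2
  v2 = (rec X. a.a.(X + 0 + (0 + X\{a}))) + 0 + (0 + (rec X. a.a.(X + 0 + (0 + X\{a})))\{a}) :: --a--▸ v1
Partition-refinement fixed point:
  B0 = {u0, u1, u2, v0, v1, v2}
u0 ∈ B0, v0 ∈ B0 → same block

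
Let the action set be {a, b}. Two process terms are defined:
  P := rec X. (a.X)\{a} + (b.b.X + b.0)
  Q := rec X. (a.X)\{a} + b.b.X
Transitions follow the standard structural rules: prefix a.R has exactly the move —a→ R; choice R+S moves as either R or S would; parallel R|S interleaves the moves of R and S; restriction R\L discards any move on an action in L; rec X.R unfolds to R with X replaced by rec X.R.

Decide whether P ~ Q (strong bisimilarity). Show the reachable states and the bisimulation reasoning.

P's transition system — 3 states:
  s0 = rec X. (a.X)\{a} + (b.b.X + b.0) | ··b··> s1, ··b··> s2
  s1 = 0 | (no moves)
  s2 = b.(rec X. (a.X)\{a} + (b.b.X + b.0)) | ··b··> s0
Q's transition system — 2 states:
  t0 = rec X. (a.X)\{a} + b.b.X | ··b··> t1
  t1 = b.(rec X. (a.X)\{a} + b.b.X) | ··b··> t0
Bisimilarity quotient blocks:
  B0 = {s0}
  B1 = {s2}
  B2 = {s1}
  B3 = {t0, t1}
s0 ∈ B0, t0 ∈ B3 → different blocks

not bisimilar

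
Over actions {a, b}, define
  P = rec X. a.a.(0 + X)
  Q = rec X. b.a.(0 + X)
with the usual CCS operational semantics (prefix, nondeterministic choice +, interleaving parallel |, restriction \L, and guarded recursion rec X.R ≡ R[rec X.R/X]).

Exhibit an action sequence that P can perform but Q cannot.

a

P's transition system — 3 states:
  u0 = rec X. a.a.(0 + X) has moves =a=> u1
  u1 = a.(0 + (rec X. a.a.(0 + X))) has moves =a=> u2
  u2 = 0 + (rec X. a.a.(0 + X)) has moves =a=> u1
Q's transition system — 3 states:
  v0 = rec X. b.a.(0 + X) has moves =b=> v1
  v1 = a.(0 + (rec X. b.a.(0 + X))) has moves =a=> v2
  v2 = 0 + (rec X. b.a.(0 + X)) has moves =b=> v1
Run σ = ⟨a⟩ on P: start {u0}
  step 1 (a): {u1}
  ✓ P
Run σ = ⟨a⟩ on Q: start {v0}
  step 1 (a): ∅ (Q stuck)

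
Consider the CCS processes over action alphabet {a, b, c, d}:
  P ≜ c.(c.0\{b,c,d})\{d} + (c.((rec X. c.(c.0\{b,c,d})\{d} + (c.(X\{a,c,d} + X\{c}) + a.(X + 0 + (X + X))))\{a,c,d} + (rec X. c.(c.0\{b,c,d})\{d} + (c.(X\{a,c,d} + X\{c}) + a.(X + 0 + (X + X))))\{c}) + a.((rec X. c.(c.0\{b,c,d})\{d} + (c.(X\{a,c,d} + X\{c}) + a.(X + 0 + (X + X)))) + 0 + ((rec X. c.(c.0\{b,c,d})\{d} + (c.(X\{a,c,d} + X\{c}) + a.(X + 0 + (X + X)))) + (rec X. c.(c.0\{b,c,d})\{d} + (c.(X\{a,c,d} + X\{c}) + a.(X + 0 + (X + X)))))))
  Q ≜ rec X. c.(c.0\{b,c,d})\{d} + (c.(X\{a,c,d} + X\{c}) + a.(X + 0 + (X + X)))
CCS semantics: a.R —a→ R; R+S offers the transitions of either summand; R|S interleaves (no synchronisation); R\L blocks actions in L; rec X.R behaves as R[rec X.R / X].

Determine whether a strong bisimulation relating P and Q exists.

Reachable graph of P (6 states):
  m0 = c.(c.0\{b,c,d})\{d} + (c.((rec X. c.(c.0\{b,c,d})\{d} + (c.(X\{a,c,d} + X\{c}) + a.(X + 0 + (X + X))))\{a,c,d} + (rec X. c.(c.0\{b,c,d})\{d} + (c.(X\{a,c,d} + X\{c}) + a.(X + 0 + (X + X))))\{c}) + a.((rec X. c.(c.0\{b,c,d})\{d} + (c.(X\{a,c,d} + X\{c}) + a.(X + 0 + (X + X)))) + 0 + ((rec X. c.(c.0\{b,c,d})\{d} + (c.(X\{a,c,d} + X\{c}) + a.(X + 0 + (X + X)))) + (rec X. c.(c.0\{b,c,d})\{d} + (c.(X\{a,c,d} + X\{c}) + a.(X + 0 + (X + X))))))) has moves —a→ m1, —c→ m2, —c→ m3
  m1 = (rec X. c.(c.0\{b,c,d})\{d} + (c.(X\{a,c,d} + X\{c}) + a.(X + 0 + (X + X)))) + 0 + ((rec X. c.(c.0\{b,c,d})\{d} + (c.(X\{a,c,d} + X\{c}) + a.(X + 0 + (X + X)))) + (rec X. c.(c.0\{b,c,d})\{d} + (c.(X\{a,c,d} + X\{c}) + a.(X + 0 + (X + X))))) has moves —a→ m1, —c→ m2, —c→ m3
  m2 = (c.0\{b,c,d})\{d} has moves —c→ m4
  m3 = (rec X. c.(c.0\{b,c,d})\{d} + (c.(X\{a,c,d} + X\{c}) + a.(X + 0 + (X + X))))\{a,c,d} + (rec X. c.(c.0\{b,c,d})\{d} + (c.(X\{a,c,d} + X\{c}) + a.(X + 0 + (X + X))))\{c} has moves —a→ m5
  m4 = 0\{b,c,d}\{d} has moves ∅
  m5 = ((rec X. c.(c.0\{b,c,d})\{d} + (c.(X\{a,c,d} + X\{c}) + a.(X + 0 + (X + X)))) + 0 + ((rec X. c.(c.0\{b,c,d})\{d} + (c.(X\{a,c,d} + X\{c}) + a.(X + 0 + (X + X)))) + (rec X. c.(c.0\{b,c,d})\{d} + (c.(X\{a,c,d} + X\{c}) + a.(X + 0 + (X + X))))))\{c} has moves —a→ m5
Reachable graph of Q (6 states):
  n0 = rec X. c.(c.0\{b,c,d})\{d} + (c.(X\{a,c,d} + X\{c}) + a.(X + 0 + (X + X))) has moves —a→ n1, —c→ n2, —c→ n3
  n1 = (rec X. c.(c.0\{b,c,d})\{d} + (c.(X\{a,c,d} + X\{c}) + a.(X + 0 + (X + X)))) + 0 + ((rec X. c.(c.0\{b,c,d})\{d} + (c.(X\{a,c,d} + X\{c}) + a.(X + 0 + (X + X)))) + (rec X. c.(c.0\{b,c,d})\{d} + (c.(X\{a,c,d} + X\{c}) + a.(X + 0 + (X + X))))) has moves —a→ n1, —c→ n2, —c→ n3
  n2 = (c.0\{b,c,d})\{d} has moves —c→ n4
  n3 = (rec X. c.(c.0\{b,c,d})\{d} + (c.(X\{a,c,d} + X\{c}) + a.(X + 0 + (X + X))))\{a,c,d} + (rec X. c.(c.0\{b,c,d})\{d} + (c.(X\{a,c,d} + X\{c}) + a.(X + 0 + (X + X))))\{c} has moves —a→ n5
  n4 = 0\{b,c,d}\{d} has moves ∅
  n5 = ((rec X. c.(c.0\{b,c,d})\{d} + (c.(X\{a,c,d} + X\{c}) + a.(X + 0 + (X + X)))) + 0 + ((rec X. c.(c.0\{b,c,d})\{d} + (c.(X\{a,c,d} + X\{c}) + a.(X + 0 + (X + X)))) + (rec X. c.(c.0\{b,c,d})\{d} + (c.(X\{a,c,d} + X\{c}) + a.(X + 0 + (X + X))))))\{c} has moves —a→ n5
Coarsest stable partition (strong bisimilarity classes):
  B0 = {m0, m1, n0, n1}
  B1 = {m3, m5, n3, n5}
  B2 = {m2, n2}
  B3 = {m4, n4}
m0 ∈ B0, n0 ∈ B0 → same block

bisimilar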